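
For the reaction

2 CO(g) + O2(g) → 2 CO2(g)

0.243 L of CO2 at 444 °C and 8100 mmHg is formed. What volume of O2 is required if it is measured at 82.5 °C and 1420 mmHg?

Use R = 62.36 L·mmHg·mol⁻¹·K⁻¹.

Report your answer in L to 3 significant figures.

0.344 L

n(CO2) = PV/RT = (8100 × 0.243) / (62.36 × 717.15) = 0.04401 mol
n(O2) = (1/2) × 0.04401 = 0.02201 mol
V = nRT/P = 0.02201 × 62.36 × 355.65 / 1420 = 0.3438 L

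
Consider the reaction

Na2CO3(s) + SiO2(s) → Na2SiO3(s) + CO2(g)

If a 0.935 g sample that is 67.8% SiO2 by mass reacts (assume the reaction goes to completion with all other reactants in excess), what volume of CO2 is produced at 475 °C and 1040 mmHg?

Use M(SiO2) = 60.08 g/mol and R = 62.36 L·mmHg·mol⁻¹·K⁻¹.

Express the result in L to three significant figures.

mass of SiO2 = 0.935 × 67.8/100 = 0.6339 g
n(SiO2) = 0.6339 / 60.08 = 0.01055 mol
n(CO2) = (1/1) × 0.01055 = 0.01055 mol
V = nRT/P = 0.01055 × 62.36 × 748.15 / 1040 = 0.4733 L

0.473 L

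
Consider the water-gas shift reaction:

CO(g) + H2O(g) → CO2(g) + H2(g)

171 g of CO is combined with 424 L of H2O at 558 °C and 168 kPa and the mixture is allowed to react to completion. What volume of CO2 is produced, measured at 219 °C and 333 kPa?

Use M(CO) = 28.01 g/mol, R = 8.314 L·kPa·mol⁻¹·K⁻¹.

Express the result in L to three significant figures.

n(CO) = 171 / 28.01 = 6.105 mol
n(H2O) = PV/RT = (168 × 424) / (8.314 × 831.15) = 10.31 mol
For 6.105 mol CO, stoichiometry requires (1/1) × 6.105 = 6.105 mol H2O; 10.31 mol is available, so CO is limiting.
n(CO2) = (1/1) × 6.105 = 6.105 mol
V(CO2) = nRT/P = 6.105 × 8.314 × 492.15 / 333 = 75.02 L

75.0 L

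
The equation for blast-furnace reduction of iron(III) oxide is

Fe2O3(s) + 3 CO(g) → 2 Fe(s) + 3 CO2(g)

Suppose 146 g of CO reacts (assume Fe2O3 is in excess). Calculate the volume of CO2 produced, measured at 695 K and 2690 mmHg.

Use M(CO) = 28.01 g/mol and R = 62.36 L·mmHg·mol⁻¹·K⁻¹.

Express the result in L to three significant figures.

n(CO) = 146.0 / 28.01 = 5.212 mol
n(CO2) = (3/3) × 5.212 = 5.212 mol
V = nRT/P = 5.212 × 62.36 × 695 / 2690 = 83.97 L

84.0 L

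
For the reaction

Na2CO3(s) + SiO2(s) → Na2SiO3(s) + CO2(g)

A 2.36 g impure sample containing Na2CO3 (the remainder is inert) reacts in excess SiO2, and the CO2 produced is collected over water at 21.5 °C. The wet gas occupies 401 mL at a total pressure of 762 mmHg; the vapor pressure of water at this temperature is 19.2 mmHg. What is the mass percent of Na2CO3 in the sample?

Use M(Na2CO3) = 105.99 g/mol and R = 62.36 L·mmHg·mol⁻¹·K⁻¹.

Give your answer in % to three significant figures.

72.8 %

P(CO2) = 762 − 19.2 = 742.8 mmHg
n(CO2) = PV/RT = (742.8 × 0.4010) / (62.36 × 294.65) = 0.01621 mol
n(Na2CO3) = (1/1) × 0.01621 = 0.01621 mol
m(Na2CO3) = 0.01621 × 105.99 = 1.718 g
%Na2CO3 = 1.718 / 2.36 × 100 = 72.80%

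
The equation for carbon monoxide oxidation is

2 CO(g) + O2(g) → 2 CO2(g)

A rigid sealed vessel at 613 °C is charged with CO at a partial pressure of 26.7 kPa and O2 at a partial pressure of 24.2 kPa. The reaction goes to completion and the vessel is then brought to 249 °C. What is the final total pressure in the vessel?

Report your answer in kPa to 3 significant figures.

22.1 kPa

At constant V, partial pressures at 613 °C are proportional to moles, so apply stoichiometry directly to pressures.
P(O2) required for 26.7 kPa of CO = (1/2) × 26.7 = 13.35 kPa; available 24.2 kPa, so CO is limiting.
P(O2) remaining = 24.2 − (1/2) × 26.7 = 10.85 kPa
P(gaseous products) = (2)/2 × 26.7 = 26.70 kPa
P_total at 613 °C = 10.85 + 26.70 = 37.55 kPa
Scaling to 249 °C: P = 37.55 × 522.15/886.15 = 22.13 kPa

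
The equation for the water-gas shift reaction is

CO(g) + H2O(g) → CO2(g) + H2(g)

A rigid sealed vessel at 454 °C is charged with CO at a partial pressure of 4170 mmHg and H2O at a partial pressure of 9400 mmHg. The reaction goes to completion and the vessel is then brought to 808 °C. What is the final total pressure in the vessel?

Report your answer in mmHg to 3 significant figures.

With V and T fixed, P_i ∝ n_i, so the mole ratios apply directly to partial pressures at 454 °C.
P(H2O) required for 4170 mmHg of CO = (1/1) × 4170 = 4170 mmHg; available 9400 mmHg, so CO is limiting.
P(H2O) remaining = 9400 − (1/1) × 4170 = 5230 mmHg
P(gaseous products) = (1+1)/1 × 4170 = 8340 mmHg
P_total at 454 °C = 5230 + 8340 = 13570 mmHg
Scaling to 808 °C: P = 13570 × 1081.15/727.15 = 20180 mmHg

20200 mmHg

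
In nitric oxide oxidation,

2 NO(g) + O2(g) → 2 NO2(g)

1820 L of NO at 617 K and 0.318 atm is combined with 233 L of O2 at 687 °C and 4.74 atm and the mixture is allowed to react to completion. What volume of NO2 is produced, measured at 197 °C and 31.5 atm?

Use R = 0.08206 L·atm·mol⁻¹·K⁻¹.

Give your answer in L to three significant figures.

n(NO) = PV/RT = (0.318 × 1820) / (0.08206 × 617) = 11.43 mol
n(O2) = PV/RT = (4.74 × 233) / (0.08206 × 960.15) = 14.02 mol
For 11.43 mol NO, stoichiometry requires (1/2) × 11.43 = 5.715 mol O2; 14.02 mol is available, so NO is limiting.
n(NO2) = (2/2) × 11.43 = 11.43 mol
V(NO2) = nRT/P = 11.43 × 0.08206 × 470.15 / 31.5 = 14.00 L

14.0 L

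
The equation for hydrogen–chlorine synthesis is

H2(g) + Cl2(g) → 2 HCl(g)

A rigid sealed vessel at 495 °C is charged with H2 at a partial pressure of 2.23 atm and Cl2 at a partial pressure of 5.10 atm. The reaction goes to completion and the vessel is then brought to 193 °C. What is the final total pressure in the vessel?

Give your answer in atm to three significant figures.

With V and T fixed, P_i ∝ n_i, so the mole ratios apply directly to partial pressures at 495 °C.
P(Cl2) required for 2.23 atm of H2 = (1/1) × 2.23 = 2.230 atm; available 5.10 atm, so H2 is limiting.
P(Cl2) remaining = 5.10 − (1/1) × 2.23 = 2.870 atm
P(gaseous products) = (2)/1 × 2.23 = 4.460 atm
P_total at 495 °C = 2.870 + 4.460 = 7.330 atm
Scaling to 193 °C: P = 7.330 × 466.15/768.15 = 4.448 atm

4.45 atm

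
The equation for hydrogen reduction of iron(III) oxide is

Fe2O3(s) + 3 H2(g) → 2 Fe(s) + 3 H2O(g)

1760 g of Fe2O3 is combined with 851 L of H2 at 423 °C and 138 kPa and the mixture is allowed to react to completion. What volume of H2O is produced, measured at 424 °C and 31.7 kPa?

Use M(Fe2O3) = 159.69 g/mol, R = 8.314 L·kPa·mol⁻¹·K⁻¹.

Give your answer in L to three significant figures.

n(Fe2O3) = 1760 / 159.69 = 11.02 mol
n(H2) = PV/RT = (138 × 851) / (8.314 × 696.15) = 20.29 mol
For 11.02 mol Fe2O3, stoichiometry requires (3/1) × 11.02 = 33.06 mol H2; 20.29 mol is available, so H2 is limiting.
n(H2O) = (3/3) × 20.29 = 20.29 mol
V(H2O) = nRT/P = 20.29 × 8.314 × 697.15 / 31.7 = 3710 L

3710 L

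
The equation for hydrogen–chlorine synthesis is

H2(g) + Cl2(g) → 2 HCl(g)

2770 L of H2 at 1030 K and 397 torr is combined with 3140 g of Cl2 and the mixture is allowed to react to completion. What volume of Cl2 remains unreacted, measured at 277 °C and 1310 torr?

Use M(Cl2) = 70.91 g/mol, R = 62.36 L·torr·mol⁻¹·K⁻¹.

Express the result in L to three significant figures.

n(H2) = PV/RT = (397 × 2770) / (62.36 × 1030) = 17.12 mol
n(Cl2) = 3140 / 70.91 = 44.28 mol
For 17.12 mol H2, stoichiometry requires (1/1) × 17.12 = 17.12 mol Cl2; 44.28 mol is available, so H2 is limiting.
n(Cl2) consumed = (1/1) × 17.12 = 17.12 mol; remaining = 44.28 − 17.12 = 27.16 mol
V(Cl2) = nRT/P = 27.16 × 62.36 × 550.15 / 1310 = 711.3 L

711 L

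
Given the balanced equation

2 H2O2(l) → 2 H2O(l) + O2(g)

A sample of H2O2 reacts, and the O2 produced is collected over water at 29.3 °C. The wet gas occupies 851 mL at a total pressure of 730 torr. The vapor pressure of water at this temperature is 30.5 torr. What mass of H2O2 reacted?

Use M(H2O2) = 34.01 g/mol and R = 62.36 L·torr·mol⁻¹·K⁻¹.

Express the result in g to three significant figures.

2.15 g

P(O2) = 730 − 30.5 = 699.5 torr
n(O2) = PV/RT = (699.5 × 0.8510) / (62.36 × 302.45) = 0.03156 mol
n(H2O2) = (2/1) × 0.03156 = 0.06312 mol
m(H2O2) = 0.06312 × 34.01 = 2.147 g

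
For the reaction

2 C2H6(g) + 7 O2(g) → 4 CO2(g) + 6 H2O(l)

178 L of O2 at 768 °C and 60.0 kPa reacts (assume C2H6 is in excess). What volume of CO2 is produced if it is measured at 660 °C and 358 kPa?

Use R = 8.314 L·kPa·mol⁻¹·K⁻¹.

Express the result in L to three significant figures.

n(O2) = PV/RT = (60.0 × 178) / (8.314 × 1041.15) = 1.234 mol
n(CO2) = (4/7) × 1.234 = 0.7051 mol
V = nRT/P = 0.7051 × 8.314 × 933.15 / 358 = 15.28 L

15.3 L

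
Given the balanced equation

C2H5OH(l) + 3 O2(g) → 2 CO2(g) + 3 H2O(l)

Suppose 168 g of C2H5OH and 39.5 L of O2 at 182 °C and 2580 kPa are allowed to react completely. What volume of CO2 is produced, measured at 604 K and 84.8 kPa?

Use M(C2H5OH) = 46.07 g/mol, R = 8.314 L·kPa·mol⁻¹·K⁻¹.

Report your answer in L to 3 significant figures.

n(C2H5OH) = 168 / 46.07 = 3.647 mol
n(O2) = PV/RT = (2580 × 39.5) / (8.314 × 455.15) = 26.93 mol
For 3.647 mol C2H5OH, stoichiometry requires (3/1) × 3.647 = 10.94 mol O2; 26.93 mol is available, so C2H5OH is limiting.
n(CO2) = (2/1) × 3.647 = 7.294 mol
V(CO2) = nRT/P = 7.294 × 8.314 × 604 / 84.8 = 431.9 L

432 L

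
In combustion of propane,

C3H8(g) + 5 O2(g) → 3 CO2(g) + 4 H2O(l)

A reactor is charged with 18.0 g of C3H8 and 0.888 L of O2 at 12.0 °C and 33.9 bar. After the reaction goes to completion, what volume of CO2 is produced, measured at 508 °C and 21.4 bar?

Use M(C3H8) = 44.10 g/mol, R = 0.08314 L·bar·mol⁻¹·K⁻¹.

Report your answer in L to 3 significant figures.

2.31 L

n(C3H8) = 18.0 / 44.10 = 0.4082 mol
n(O2) = PV/RT = (33.9 × 0.888) / (0.08314 × 285.15) = 1.270 mol
For 0.4082 mol C3H8, stoichiometry requires (5/1) × 0.4082 = 2.041 mol O2; 1.270 mol is available, so O2 is limiting.
n(CO2) = (3/5) × 1.270 = 0.7620 mol
V(CO2) = nRT/P = 0.7620 × 0.08314 × 781.15 / 21.4 = 2.313 L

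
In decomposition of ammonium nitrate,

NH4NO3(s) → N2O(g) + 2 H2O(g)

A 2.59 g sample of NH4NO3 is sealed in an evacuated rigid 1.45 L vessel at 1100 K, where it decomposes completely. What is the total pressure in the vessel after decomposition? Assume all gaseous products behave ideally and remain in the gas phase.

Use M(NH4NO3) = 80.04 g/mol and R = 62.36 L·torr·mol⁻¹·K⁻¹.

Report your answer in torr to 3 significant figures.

4590 torr

n(NH4NO3) = 2.59 / 80.04 = 0.03236 mol
n(gas produced) = (3/1) × 0.03236 = 0.09708 mol
P = nRT/V = 0.09708 × 62.36 × 1100 / 1.45 = 4593 torr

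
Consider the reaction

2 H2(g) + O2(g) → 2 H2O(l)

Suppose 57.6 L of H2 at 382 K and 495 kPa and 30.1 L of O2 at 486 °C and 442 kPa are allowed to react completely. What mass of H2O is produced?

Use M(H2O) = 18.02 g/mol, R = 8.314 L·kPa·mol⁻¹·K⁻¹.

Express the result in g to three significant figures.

76.0 g

n(H2) = PV/RT = (495 × 57.6) / (8.314 × 382) = 8.977 mol
n(O2) = PV/RT = (442 × 30.1) / (8.314 × 759.15) = 2.108 mol
For 8.977 mol H2, stoichiometry requires (1/2) × 8.977 = 4.489 mol O2; 2.108 mol is available, so O2 is limiting.
n(H2O) = (2/1) × 2.108 = 4.216 mol
m(H2O) = 4.216 × 18.02 = 75.97 g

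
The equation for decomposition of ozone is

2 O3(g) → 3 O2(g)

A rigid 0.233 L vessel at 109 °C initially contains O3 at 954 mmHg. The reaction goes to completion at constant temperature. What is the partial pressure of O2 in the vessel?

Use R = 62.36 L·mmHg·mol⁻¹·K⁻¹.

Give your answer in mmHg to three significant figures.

1430 mmHg

n(O3)₀ = PV/RT = (954 × 0.233) / (62.36 × 382.15) = 0.009327 mol
n(O2) = (3/2) × 0.009327 = 0.01399 mol
P(O2) = nRT/V = 0.01399 × 62.36 × 382.15 / 0.233 = 1431 mmHg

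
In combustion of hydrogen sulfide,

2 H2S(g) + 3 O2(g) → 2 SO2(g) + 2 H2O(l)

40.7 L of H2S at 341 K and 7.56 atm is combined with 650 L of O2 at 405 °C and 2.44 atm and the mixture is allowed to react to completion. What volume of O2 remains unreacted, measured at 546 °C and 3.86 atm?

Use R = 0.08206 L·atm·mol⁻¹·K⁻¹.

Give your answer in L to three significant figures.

209 L

n(H2S) = PV/RT = (7.56 × 40.7) / (0.08206 × 341) = 11.00 mol
n(O2) = PV/RT = (2.44 × 650) / (0.08206 × 678.15) = 28.50 mol
For 11.00 mol H2S, stoichiometry requires (3/2) × 11.00 = 16.50 mol O2; 28.50 mol is available, so H2S is limiting.
n(O2) consumed = (3/2) × 11.00 = 16.50 mol; remaining = 28.50 − 16.50 = 12.00 mol
V(O2) = nRT/P = 12.00 × 0.08206 × 819.15 / 3.86 = 209.0 L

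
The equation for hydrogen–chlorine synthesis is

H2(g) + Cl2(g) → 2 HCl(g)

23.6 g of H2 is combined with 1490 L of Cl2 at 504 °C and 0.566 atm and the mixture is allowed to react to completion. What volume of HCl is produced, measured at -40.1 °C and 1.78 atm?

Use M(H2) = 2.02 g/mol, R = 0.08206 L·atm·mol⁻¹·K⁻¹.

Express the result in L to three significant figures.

n(H2) = 23.6 / 2.02 = 11.68 mol
n(Cl2) = PV/RT = (0.566 × 1490) / (0.08206 × 777.15) = 13.22 mol
For 11.68 mol H2, stoichiometry requires (1/1) × 11.68 = 11.68 mol Cl2; 13.22 mol is available, so H2 is limiting.
n(HCl) = (2/1) × 11.68 = 23.36 mol
V(HCl) = nRT/P = 23.36 × 0.08206 × 233.05 / 1.78 = 251.0 L

251 L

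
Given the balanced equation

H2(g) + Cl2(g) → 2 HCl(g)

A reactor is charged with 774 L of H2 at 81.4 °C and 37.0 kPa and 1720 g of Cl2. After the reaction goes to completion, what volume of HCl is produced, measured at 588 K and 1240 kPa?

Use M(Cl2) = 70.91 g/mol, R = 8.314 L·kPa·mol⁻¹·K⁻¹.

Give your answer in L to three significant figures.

76.6 L

n(H2) = PV/RT = (37.0 × 774) / (8.314 × 354.55) = 9.715 mol
n(Cl2) = 1720 / 70.91 = 24.26 mol
For 9.715 mol H2, stoichiometry requires (1/1) × 9.715 = 9.715 mol Cl2; 24.26 mol is available, so H2 is limiting.
n(HCl) = (2/1) × 9.715 = 19.43 mol
V(HCl) = nRT/P = 19.43 × 8.314 × 588 / 1240 = 76.60 L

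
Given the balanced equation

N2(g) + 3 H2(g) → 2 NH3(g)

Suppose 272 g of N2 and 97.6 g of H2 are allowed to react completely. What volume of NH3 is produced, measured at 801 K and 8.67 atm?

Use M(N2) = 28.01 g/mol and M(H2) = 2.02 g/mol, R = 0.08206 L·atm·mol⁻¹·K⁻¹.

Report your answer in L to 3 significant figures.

147 L

n(N2) = 272 / 28.01 = 9.711 mol
n(H2) = 97.6 / 2.02 = 48.32 mol
For 9.711 mol N2, stoichiometry requires (3/1) × 9.711 = 29.13 mol H2; 48.32 mol is available, so N2 is limiting.
n(NH3) = (2/1) × 9.711 = 19.42 mol
V(NH3) = nRT/P = 19.42 × 0.08206 × 801 / 8.67 = 147.2 L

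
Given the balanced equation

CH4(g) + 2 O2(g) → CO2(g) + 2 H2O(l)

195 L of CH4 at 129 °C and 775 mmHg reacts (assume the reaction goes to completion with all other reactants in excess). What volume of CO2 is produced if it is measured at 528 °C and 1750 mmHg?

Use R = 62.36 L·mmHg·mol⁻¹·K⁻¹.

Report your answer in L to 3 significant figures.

172 L

n(CH4) = PV/RT = (775 × 195) / (62.36 × 402.15) = 6.026 mol
n(CO2) = (1/1) × 6.026 = 6.026 mol
V = nRT/P = 6.026 × 62.36 × 801.15 / 1750 = 172.0 L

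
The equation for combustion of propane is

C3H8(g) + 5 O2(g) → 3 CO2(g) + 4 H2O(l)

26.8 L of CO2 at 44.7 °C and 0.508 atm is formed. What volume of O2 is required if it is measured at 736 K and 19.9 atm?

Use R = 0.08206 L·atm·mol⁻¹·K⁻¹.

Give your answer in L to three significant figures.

n(CO2) = PV/RT = (0.508 × 26.8) / (0.08206 × 317.85) = 0.5220 mol
n(O2) = (5/3) × 0.5220 = 0.8700 mol
V = nRT/P = 0.8700 × 0.08206 × 736 / 19.9 = 2.640 L

2.64 L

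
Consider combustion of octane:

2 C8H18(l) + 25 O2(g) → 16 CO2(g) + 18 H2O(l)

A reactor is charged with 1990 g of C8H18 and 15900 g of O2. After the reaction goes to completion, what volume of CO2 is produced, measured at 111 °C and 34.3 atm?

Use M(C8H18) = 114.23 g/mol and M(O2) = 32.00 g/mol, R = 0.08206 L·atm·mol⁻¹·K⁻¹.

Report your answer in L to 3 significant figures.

128 L

n(C8H18) = 1990 / 114.23 = 17.42 mol
n(O2) = 15900 / 32.00 = 496.9 mol
For 17.42 mol C8H18, stoichiometry requires (25/2) × 17.42 = 217.8 mol O2; 496.9 mol is available, so C8H18 is limiting.
n(CO2) = (16/2) × 17.42 = 139.4 mol
V(CO2) = nRT/P = 139.4 × 0.08206 × 384.15 / 34.3 = 128.1 L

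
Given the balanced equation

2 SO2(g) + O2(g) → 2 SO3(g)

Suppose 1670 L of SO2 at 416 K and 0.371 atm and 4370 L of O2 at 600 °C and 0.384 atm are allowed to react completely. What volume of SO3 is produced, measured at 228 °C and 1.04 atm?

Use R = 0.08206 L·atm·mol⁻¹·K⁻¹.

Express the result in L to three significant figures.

718 L

n(SO2) = PV/RT = (0.371 × 1670) / (0.08206 × 416) = 18.15 mol
n(O2) = PV/RT = (0.384 × 4370) / (0.08206 × 873.15) = 23.42 mol
For 18.15 mol SO2, stoichiometry requires (1/2) × 18.15 = 9.075 mol O2; 23.42 mol is available, so SO2 is limiting.
n(SO3) = (2/2) × 18.15 = 18.15 mol
V(SO3) = nRT/P = 18.15 × 0.08206 × 501.15 / 1.04 = 717.7 L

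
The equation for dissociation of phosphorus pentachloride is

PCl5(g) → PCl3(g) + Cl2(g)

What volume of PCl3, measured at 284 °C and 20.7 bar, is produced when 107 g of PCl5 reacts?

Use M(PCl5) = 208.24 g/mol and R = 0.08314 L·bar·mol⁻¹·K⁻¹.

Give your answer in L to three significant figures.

n(PCl5) = 107.0 / 208.24 = 0.5138 mol
n(PCl3) = (1/1) × 0.5138 = 0.5138 mol
V = nRT/P = 0.5138 × 0.08314 × 557.15 / 20.7 = 1.150 L

1.15 L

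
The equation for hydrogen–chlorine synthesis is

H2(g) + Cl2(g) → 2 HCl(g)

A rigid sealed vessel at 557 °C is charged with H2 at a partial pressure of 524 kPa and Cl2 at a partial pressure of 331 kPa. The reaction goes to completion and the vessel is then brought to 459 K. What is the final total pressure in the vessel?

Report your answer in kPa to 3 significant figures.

473 kPa

With V and T fixed, P_i ∝ n_i, so the mole ratios apply directly to partial pressures at 557 °C.
P(Cl2) required for 524 kPa of H2 = (1/1) × 524 = 524.0 kPa; available 331 kPa, so Cl2 is limiting.
P(H2) remaining = 524 − (1/1) × 331 = 193.0 kPa
P(gaseous products) = (2)/1 × 331 = 662.0 kPa
P_total at 557 °C = 193.0 + 662.0 = 855.0 kPa
Scaling to 459 K: P = 855.0 × 459/830.15 = 472.7 kPa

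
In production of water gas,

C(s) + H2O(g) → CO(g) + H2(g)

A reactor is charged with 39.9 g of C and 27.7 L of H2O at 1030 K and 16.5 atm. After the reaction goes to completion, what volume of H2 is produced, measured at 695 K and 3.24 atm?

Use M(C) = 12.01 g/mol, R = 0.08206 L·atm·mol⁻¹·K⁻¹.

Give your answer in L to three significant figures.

n(C) = 39.9 / 12.01 = 3.322 mol
n(H2O) = PV/RT = (16.5 × 27.7) / (0.08206 × 1030) = 5.407 mol
For 3.322 mol C, stoichiometry requires (1/1) × 3.322 = 3.322 mol H2O; 5.407 mol is available, so C is limiting.
n(H2) = (1/1) × 3.322 = 3.322 mol
V(H2) = nRT/P = 3.322 × 0.08206 × 695 / 3.24 = 58.48 L

58.5 L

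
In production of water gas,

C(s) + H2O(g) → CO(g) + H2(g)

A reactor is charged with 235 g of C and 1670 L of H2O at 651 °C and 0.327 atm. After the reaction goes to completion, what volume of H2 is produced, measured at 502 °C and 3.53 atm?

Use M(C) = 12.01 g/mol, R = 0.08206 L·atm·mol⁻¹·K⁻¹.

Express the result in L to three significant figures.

130 L

n(C) = 235 / 12.01 = 19.57 mol
n(H2O) = PV/RT = (0.327 × 1670) / (0.08206 × 924.15) = 7.201 mol
For 19.57 mol C, stoichiometry requires (1/1) × 19.57 = 19.57 mol H2O; 7.201 mol is available, so H2O is limiting.
n(H2) = (1/1) × 7.201 = 7.201 mol
V(H2) = nRT/P = 7.201 × 0.08206 × 775.15 / 3.53 = 129.8 L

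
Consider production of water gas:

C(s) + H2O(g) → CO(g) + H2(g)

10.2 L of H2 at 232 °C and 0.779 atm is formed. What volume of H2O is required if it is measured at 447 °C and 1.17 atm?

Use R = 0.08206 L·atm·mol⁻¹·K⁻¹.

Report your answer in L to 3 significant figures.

9.68 L

n(H2) = PV/RT = (0.779 × 10.2) / (0.08206 × 505.15) = 0.1917 mol
n(H2O) = (1/1) × 0.1917 = 0.1917 mol
V = nRT/P = 0.1917 × 0.08206 × 720.15 / 1.17 = 9.683 L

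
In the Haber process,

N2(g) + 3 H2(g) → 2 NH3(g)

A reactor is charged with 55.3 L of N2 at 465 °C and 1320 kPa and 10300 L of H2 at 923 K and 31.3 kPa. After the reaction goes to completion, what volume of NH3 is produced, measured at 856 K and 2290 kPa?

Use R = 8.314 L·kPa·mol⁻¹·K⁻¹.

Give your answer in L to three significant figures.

73.9 L

n(N2) = PV/RT = (1320 × 55.3) / (8.314 × 738.15) = 11.89 mol
n(H2) = PV/RT = (31.3 × 10300) / (8.314 × 923) = 42.01 mol
For 11.89 mol N2, stoichiometry requires (3/1) × 11.89 = 35.67 mol H2; 42.01 mol is available, so N2 is limiting.
n(NH3) = (2/1) × 11.89 = 23.78 mol
V(NH3) = nRT/P = 23.78 × 8.314 × 856 / 2290 = 73.90 L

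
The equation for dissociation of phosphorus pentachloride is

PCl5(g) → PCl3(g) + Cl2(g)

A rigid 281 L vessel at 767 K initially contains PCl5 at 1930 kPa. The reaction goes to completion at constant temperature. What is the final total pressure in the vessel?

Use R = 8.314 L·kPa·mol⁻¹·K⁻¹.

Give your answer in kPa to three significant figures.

3860 kPa

Since T and V are fixed, P_final/P_initial = n_final/n_initial = 2/1.
P_final = (2/1) × 1930 = 3860 kPa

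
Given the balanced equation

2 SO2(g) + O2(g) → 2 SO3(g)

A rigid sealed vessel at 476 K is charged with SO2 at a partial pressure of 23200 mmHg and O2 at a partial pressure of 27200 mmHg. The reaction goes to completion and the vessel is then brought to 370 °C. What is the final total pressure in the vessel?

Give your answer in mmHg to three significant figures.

52400 mmHg

At constant V, partial pressures at 476 K are proportional to moles, so apply stoichiometry directly to pressures.
P(O2) required for 23200 mmHg of SO2 = (1/2) × 23200 = 11600 mmHg; available 27200 mmHg, so SO2 is limiting.
P(O2) remaining = 27200 − (1/2) × 23200 = 15600 mmHg
P(gaseous products) = (2)/2 × 23200 = 23200 mmHg
P_total at 476 K = 15600 + 23200 = 38800 mmHg
Scaling to 370 °C: P = 38800 × 643.15/476 = 52420 mmHg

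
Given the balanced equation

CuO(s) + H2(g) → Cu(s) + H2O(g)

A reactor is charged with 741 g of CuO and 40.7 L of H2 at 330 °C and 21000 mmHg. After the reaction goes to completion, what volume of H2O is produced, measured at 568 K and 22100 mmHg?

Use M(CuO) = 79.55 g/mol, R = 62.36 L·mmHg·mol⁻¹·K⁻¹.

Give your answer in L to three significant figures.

14.9 L

n(CuO) = 741 / 79.55 = 9.315 mol
n(H2) = PV/RT = (21000 × 40.7) / (62.36 × 603.15) = 22.72 mol
For 9.315 mol CuO, stoichiometry requires (1/1) × 9.315 = 9.315 mol H2; 22.72 mol is available, so CuO is limiting.
n(H2O) = (1/1) × 9.315 = 9.315 mol
V(H2O) = nRT/P = 9.315 × 62.36 × 568 / 22100 = 14.93 L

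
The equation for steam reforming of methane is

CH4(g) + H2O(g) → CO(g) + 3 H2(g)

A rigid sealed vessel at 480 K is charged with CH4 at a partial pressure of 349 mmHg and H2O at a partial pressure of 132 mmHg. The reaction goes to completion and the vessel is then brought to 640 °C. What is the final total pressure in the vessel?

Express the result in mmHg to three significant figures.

At constant V, partial pressures at 480 K are proportional to moles, so apply stoichiometry directly to pressures.
P(H2O) required for 349 mmHg of CH4 = (1/1) × 349 = 349.0 mmHg; available 132 mmHg, so H2O is limiting.
P(CH4) remaining = 349 − (1/1) × 132 = 217.0 mmHg
P(gaseous products) = (1+3)/1 × 132 = 528.0 mmHg
P_total at 480 K = 217.0 + 528.0 = 745.0 mmHg
Scaling to 640 °C: P = 745.0 × 913.15/480 = 1417 mmHg

1420 mmHg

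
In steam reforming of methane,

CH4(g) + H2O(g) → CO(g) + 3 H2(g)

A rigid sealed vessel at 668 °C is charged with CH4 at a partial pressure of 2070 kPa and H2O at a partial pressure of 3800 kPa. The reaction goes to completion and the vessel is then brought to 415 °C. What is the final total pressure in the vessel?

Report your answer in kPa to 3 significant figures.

7320 kPa

Because the vessel is rigid and T is held at 668 °C, work the stoichiometry in partial pressures (P_i = n_iRT/V).
P(H2O) required for 2070 kPa of CH4 = (1/1) × 2070 = 2070 kPa; available 3800 kPa, so CH4 is limiting.
P(H2O) remaining = 3800 − (1/1) × 2070 = 1730 kPa
P(gaseous products) = (1+3)/1 × 2070 = 8280 kPa
P_total at 668 °C = 1730 + 8280 = 10010 kPa
Scaling to 415 °C: P = 10010 × 688.15/941.15 = 7319 kPa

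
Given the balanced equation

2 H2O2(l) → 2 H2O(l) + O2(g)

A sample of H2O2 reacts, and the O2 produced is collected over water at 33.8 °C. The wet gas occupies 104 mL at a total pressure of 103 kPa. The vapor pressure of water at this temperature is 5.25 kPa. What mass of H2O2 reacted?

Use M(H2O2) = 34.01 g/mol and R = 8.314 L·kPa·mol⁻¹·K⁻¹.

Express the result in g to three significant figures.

0.271 g

P(O2) = 103 − 5.25 = 97.75 kPa
n(O2) = PV/RT = (97.75 × 0.1040) / (8.314 × 306.95) = 0.003984 mol
n(H2O2) = (2/1) × 0.003984 = 0.007968 mol
m(H2O2) = 0.007968 × 34.01 = 0.2710 g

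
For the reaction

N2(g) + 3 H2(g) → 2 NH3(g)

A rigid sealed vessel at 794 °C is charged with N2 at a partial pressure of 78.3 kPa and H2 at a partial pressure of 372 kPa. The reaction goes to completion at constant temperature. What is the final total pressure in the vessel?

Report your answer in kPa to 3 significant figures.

294 kPa

Because the vessel is rigid and T is held at 794 °C, work the stoichiometry in partial pressures (P_i = n_iRT/V).
P(H2) required for 78.3 kPa of N2 = (3/1) × 78.3 = 234.9 kPa; available 372 kPa, so N2 is limiting.
P(H2) remaining = 372 − (3/1) × 78.3 = 137.1 kPa
P(gaseous products) = (2)/1 × 78.3 = 156.6 kPa
P_total at 794 °C = 137.1 + 156.6 = 293.7 kPa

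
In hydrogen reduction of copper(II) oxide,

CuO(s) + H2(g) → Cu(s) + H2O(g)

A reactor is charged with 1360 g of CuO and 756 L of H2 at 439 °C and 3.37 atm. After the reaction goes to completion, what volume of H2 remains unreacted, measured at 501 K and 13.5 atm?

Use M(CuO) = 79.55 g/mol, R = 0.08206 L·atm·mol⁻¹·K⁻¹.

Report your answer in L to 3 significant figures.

80.7 L

n(CuO) = 1360 / 79.55 = 17.10 mol
n(H2) = PV/RT = (3.37 × 756) / (0.08206 × 712.15) = 43.60 mol
For 17.10 mol CuO, stoichiometry requires (1/1) × 17.10 = 17.10 mol H2; 43.60 mol is available, so CuO is limiting.
n(H2) consumed = (1/1) × 17.10 = 17.10 mol; remaining = 43.60 − 17.10 = 26.50 mol
V(H2) = nRT/P = 26.50 × 0.08206 × 501 / 13.5 = 80.70 L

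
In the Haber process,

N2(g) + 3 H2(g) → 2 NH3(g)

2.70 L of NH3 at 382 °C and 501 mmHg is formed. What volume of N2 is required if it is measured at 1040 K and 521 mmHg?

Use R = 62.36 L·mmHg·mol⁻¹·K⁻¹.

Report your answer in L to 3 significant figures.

2.06 L

n(NH3) = PV/RT = (501 × 2.70) / (62.36 × 655.15) = 0.03311 mol
n(N2) = (1/2) × 0.03311 = 0.01656 mol
V = nRT/P = 0.01656 × 62.36 × 1040 / 521 = 2.061 L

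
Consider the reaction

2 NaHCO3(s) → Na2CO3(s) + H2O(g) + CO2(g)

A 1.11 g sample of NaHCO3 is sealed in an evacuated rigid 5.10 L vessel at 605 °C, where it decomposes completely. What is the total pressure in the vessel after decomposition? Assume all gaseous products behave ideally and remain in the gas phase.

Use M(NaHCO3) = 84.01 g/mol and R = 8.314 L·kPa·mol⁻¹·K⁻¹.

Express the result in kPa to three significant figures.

18.9 kPa

n(NaHCO3) = 1.11 / 84.01 = 0.01321 mol
n(gas produced) = (2/2) × 0.01321 = 0.01321 mol
P = nRT/V = 0.01321 × 8.314 × 878.15 / 5.10 = 18.91 kPa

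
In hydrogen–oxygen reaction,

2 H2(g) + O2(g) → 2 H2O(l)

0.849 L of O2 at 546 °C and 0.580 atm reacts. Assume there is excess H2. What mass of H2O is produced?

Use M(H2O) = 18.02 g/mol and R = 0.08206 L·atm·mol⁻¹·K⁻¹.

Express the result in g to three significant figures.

0.264 g

n(O2) = PV/RT = (0.580 × 0.849) / (0.08206 × 819.15) = 0.007326 mol
n(H2O) = (2/1) × 0.007326 = 0.01465 mol
m(H2O) = 0.01465 × 18.02 = 0.2640 g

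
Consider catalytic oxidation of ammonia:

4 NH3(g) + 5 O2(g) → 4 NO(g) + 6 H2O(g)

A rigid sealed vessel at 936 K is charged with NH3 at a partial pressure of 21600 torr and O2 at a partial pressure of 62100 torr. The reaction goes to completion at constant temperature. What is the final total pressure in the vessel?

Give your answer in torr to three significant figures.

89100 torr

At constant V, partial pressures at 936 K are proportional to moles, so apply stoichiometry directly to pressures.
P(O2) required for 21600 torr of NH3 = (5/4) × 21600 = 27000 torr; available 62100 torr, so NH3 is limiting.
P(O2) remaining = 62100 − (5/4) × 21600 = 35100 torr
P(gaseous products) = (4+6)/4 × 21600 = 54000 torr
P_total at 936 K = 35100 + 54000 = 89100 torr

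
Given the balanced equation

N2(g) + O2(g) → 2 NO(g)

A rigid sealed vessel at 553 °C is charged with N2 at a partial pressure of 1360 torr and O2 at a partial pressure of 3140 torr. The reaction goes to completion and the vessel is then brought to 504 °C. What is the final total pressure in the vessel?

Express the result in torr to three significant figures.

With V and T fixed, P_i ∝ n_i, so the mole ratios apply directly to partial pressures at 553 °C.
P(O2) required for 1360 torr of N2 = (1/1) × 1360 = 1360 torr; available 3140 torr, so N2 is limiting.
P(O2) remaining = 3140 − (1/1) × 1360 = 1780 torr
P(gaseous products) = (2)/1 × 1360 = 2720 torr
P_total at 553 °C = 1780 + 2720 = 4500 torr
Scaling to 504 °C: P = 4500 × 777.15/826.15 = 4233 torr

4230 torr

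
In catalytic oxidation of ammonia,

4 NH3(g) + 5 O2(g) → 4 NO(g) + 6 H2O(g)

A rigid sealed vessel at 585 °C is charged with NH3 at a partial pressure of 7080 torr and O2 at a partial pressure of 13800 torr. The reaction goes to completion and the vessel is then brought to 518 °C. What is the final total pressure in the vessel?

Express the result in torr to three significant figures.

20900 torr

With V and T fixed, P_i ∝ n_i, so the mole ratios apply directly to partial pressures at 585 °C.
P(O2) required for 7080 torr of NH3 = (5/4) × 7080 = 8850 torr; available 13800 torr, so NH3 is limiting.
P(O2) remaining = 13800 − (5/4) × 7080 = 4950 torr
P(gaseous products) = (4+6)/4 × 7080 = 17700 torr
P_total at 585 °C = 4950 + 17700 = 22650 torr
Scaling to 518 °C: P = 22650 × 791.15/858.15 = 20880 torr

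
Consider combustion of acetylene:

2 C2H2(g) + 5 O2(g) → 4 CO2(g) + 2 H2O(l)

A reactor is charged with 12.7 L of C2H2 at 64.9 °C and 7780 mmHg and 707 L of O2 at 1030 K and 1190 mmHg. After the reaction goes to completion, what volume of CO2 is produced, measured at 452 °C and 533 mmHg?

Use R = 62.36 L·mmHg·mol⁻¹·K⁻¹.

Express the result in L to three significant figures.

795 L

n(C2H2) = PV/RT = (7780 × 12.7) / (62.36 × 338.05) = 4.687 mol
n(O2) = PV/RT = (1190 × 707) / (62.36 × 1030) = 13.10 mol
For 4.687 mol C2H2, stoichiometry requires (5/2) × 4.687 = 11.72 mol O2; 13.10 mol is available, so C2H2 is limiting.
n(CO2) = (4/2) × 4.687 = 9.374 mol
V(CO2) = nRT/P = 9.374 × 62.36 × 725.15 / 533 = 795.3 L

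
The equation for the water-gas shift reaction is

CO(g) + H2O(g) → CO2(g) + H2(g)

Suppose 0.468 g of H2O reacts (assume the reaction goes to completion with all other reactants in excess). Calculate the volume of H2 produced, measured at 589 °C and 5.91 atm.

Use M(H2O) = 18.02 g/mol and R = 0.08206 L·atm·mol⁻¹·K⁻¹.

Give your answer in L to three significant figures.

n(H2O) = 0.4680 / 18.02 = 0.02597 mol
n(H2) = (1/1) × 0.02597 = 0.02597 mol
V = nRT/P = 0.02597 × 0.08206 × 862.15 / 5.91 = 0.3109 L

0.311 L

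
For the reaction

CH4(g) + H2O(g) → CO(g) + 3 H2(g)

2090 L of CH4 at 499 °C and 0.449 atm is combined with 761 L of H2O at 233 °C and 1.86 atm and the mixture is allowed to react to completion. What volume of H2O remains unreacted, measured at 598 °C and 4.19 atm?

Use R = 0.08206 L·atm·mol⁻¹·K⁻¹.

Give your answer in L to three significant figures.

329 L

n(CH4) = PV/RT = (0.449 × 2090) / (0.08206 × 772.15) = 14.81 mol
n(H2O) = PV/RT = (1.86 × 761) / (0.08206 × 506.15) = 34.08 mol
For 14.81 mol CH4, stoichiometry requires (1/1) × 14.81 = 14.81 mol H2O; 34.08 mol is available, so CH4 is limiting.
n(H2O) consumed = (1/1) × 14.81 = 14.81 mol; remaining = 34.08 − 14.81 = 19.27 mol
V(H2O) = nRT/P = 19.27 × 0.08206 × 871.15 / 4.19 = 328.8 L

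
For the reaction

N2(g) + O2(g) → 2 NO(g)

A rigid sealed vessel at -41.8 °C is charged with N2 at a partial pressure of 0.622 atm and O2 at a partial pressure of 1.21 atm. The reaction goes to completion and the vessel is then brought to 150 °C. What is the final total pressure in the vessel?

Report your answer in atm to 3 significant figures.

Because the vessel is rigid and T is held at -41.8 °C, work the stoichiometry in partial pressures (P_i = n_iRT/V).
P(O2) required for 0.622 atm of N2 = (1/1) × 0.622 = 0.6220 atm; available 1.21 atm, so N2 is limiting.
P(O2) remaining = 1.21 − (1/1) × 0.622 = 0.5880 atm
P(gaseous products) = (2)/1 × 0.622 = 1.244 atm
P_total at -41.8 °C = 0.5880 + 1.244 = 1.832 atm
Scaling to 150 °C: P = 1.832 × 423.15/231.35 = 3.351 atm

3.35 atm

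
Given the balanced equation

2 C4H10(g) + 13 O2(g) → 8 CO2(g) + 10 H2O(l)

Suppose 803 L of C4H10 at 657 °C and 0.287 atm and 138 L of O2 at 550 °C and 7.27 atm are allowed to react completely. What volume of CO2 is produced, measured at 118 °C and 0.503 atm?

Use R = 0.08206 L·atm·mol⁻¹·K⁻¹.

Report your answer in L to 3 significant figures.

583 L

n(C4H10) = PV/RT = (0.287 × 803) / (0.08206 × 930.15) = 3.019 mol
n(O2) = PV/RT = (7.27 × 138) / (0.08206 × 823.15) = 14.85 mol
For 3.019 mol C4H10, stoichiometry requires (13/2) × 3.019 = 19.62 mol O2; 14.85 mol is available, so O2 is limiting.
n(CO2) = (8/13) × 14.85 = 9.138 mol
V(CO2) = nRT/P = 9.138 × 0.08206 × 391.15 / 0.503 = 583.1 L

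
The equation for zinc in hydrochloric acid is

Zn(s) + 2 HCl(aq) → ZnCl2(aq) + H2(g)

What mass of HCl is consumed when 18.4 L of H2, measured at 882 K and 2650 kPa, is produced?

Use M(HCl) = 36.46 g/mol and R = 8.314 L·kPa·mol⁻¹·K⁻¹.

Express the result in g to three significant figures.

n(H2) = PV/RT = (2650 × 18.4) / (8.314 × 882) = 6.649 mol
n(HCl) = (2/1) × 6.649 = 13.30 mol
m(HCl) = 13.30 × 36.46 = 484.9 g

485 g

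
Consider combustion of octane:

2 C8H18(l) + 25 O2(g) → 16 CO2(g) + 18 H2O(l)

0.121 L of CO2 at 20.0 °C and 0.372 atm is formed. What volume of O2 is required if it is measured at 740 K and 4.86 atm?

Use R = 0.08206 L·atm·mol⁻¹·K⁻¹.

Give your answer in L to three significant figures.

n(CO2) = PV/RT = (0.372 × 0.121) / (0.08206 × 293.15) = 0.001871 mol
n(O2) = (25/16) × 0.001871 = 0.002923 mol
V = nRT/P = 0.002923 × 0.08206 × 740 / 4.86 = 0.03652 L

0.0365 L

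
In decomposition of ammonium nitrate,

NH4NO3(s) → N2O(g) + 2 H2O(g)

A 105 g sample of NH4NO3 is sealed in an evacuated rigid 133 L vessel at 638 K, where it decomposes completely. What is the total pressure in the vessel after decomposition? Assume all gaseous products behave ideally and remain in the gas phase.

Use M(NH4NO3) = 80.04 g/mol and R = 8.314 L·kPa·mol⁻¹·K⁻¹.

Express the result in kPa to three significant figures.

157 kPa

n(NH4NO3) = 105 / 80.04 = 1.312 mol
n(gas produced) = (3/1) × 1.312 = 3.936 mol
P = nRT/V = 3.936 × 8.314 × 638 / 133 = 157.0 kPa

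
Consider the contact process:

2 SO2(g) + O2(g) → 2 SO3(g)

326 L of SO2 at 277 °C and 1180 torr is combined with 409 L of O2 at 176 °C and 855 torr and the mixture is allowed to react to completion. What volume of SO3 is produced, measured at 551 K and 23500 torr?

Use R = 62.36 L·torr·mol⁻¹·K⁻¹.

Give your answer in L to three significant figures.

n(SO2) = PV/RT = (1180 × 326) / (62.36 × 550.15) = 11.21 mol
n(O2) = PV/RT = (855 × 409) / (62.36 × 449.15) = 12.49 mol
For 11.21 mol SO2, stoichiometry requires (1/2) × 11.21 = 5.605 mol O2; 12.49 mol is available, so SO2 is limiting.
n(SO3) = (2/2) × 11.21 = 11.21 mol
V(SO3) = nRT/P = 11.21 × 62.36 × 551 / 23500 = 16.39 L

16.4 L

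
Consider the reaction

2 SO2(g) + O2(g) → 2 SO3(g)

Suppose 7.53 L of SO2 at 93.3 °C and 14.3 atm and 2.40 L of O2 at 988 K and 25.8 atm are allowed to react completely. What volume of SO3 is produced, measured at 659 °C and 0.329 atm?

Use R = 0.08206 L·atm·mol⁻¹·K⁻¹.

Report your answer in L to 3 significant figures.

355 L

n(SO2) = PV/RT = (14.3 × 7.53) / (0.08206 × 366.45) = 3.581 mol
n(O2) = PV/RT = (25.8 × 2.40) / (0.08206 × 988) = 0.7637 mol
For 3.581 mol SO2, stoichiometry requires (1/2) × 3.581 = 1.790 mol O2; 0.7637 mol is available, so O2 is limiting.
n(SO3) = (2/1) × 0.7637 = 1.527 mol
V(SO3) = nRT/P = 1.527 × 0.08206 × 932.15 / 0.329 = 355.0 L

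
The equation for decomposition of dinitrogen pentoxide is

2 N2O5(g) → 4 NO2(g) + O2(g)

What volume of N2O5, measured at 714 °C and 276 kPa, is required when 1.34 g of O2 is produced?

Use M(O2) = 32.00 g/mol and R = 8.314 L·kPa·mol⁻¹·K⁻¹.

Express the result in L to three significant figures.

n(O2) = 1.340 / 32.00 = 0.04188 mol
n(N2O5) = (2/1) × 0.04188 = 0.08376 mol
V = nRT/P = 0.08376 × 8.314 × 987.15 / 276 = 2.491 L

2.49 L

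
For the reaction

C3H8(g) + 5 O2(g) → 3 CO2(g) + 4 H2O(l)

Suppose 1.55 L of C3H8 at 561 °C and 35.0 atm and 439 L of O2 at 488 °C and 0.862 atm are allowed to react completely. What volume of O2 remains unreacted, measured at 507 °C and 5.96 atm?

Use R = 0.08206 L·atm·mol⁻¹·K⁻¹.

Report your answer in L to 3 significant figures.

22.5 L

n(C3H8) = PV/RT = (35.0 × 1.55) / (0.08206 × 834.15) = 0.7925 mol
n(O2) = PV/RT = (0.862 × 439) / (0.08206 × 761.15) = 6.059 mol
For 0.7925 mol C3H8, stoichiometry requires (5/1) × 0.7925 = 3.962 mol O2; 6.059 mol is available, so C3H8 is limiting.
n(O2) consumed = (5/1) × 0.7925 = 3.962 mol; remaining = 6.059 − 3.962 = 2.097 mol
V(O2) = nRT/P = 2.097 × 0.08206 × 780.15 / 5.96 = 22.52 L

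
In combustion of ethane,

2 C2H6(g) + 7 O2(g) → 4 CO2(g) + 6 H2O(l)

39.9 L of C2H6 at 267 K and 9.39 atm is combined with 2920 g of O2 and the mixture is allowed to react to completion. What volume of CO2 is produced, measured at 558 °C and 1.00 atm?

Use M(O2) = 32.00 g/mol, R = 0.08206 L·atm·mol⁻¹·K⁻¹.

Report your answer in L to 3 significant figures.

n(C2H6) = PV/RT = (9.39 × 39.9) / (0.08206 × 267) = 17.10 mol
n(O2) = 2920 / 32.00 = 91.25 mol
For 17.10 mol C2H6, stoichiometry requires (7/2) × 17.10 = 59.85 mol O2; 91.25 mol is available, so C2H6 is limiting.
n(CO2) = (4/2) × 17.10 = 34.20 mol
V(CO2) = nRT/P = 34.20 × 0.08206 × 831.15 / 1.00 = 2333 L

2330 L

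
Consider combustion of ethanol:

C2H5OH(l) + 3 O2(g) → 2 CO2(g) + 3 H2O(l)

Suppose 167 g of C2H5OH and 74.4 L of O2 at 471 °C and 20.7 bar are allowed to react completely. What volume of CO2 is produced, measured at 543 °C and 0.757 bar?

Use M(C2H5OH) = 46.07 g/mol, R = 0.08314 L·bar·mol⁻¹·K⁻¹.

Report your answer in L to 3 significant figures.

650 L

n(C2H5OH) = 167 / 46.07 = 3.625 mol
n(O2) = PV/RT = (20.7 × 74.4) / (0.08314 × 744.15) = 24.89 mol
For 3.625 mol C2H5OH, stoichiometry requires (3/1) × 3.625 = 10.88 mol O2; 24.89 mol is available, so C2H5OH is limiting.
n(CO2) = (2/1) × 3.625 = 7.250 mol
V(CO2) = nRT/P = 7.250 × 0.08314 × 816.15 / 0.757 = 649.9 L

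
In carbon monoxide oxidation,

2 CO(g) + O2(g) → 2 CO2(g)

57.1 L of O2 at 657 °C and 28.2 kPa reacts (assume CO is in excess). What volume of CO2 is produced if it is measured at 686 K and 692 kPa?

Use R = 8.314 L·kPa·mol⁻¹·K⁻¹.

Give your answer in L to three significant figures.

3.43 L

n(O2) = PV/RT = (28.2 × 57.1) / (8.314 × 930.15) = 0.2082 mol
n(CO2) = (2/1) × 0.2082 = 0.4164 mol
V = nRT/P = 0.4164 × 8.314 × 686 / 692 = 3.432 L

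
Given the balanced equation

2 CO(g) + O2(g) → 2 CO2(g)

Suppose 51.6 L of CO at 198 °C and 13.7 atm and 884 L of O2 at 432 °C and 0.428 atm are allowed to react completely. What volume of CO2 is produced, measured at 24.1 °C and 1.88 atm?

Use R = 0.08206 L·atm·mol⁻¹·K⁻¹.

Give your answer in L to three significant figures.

n(CO) = PV/RT = (13.7 × 51.6) / (0.08206 × 471.15) = 18.28 mol
n(O2) = PV/RT = (0.428 × 884) / (0.08206 × 705.15) = 6.539 mol
For 18.28 mol CO, stoichiometry requires (1/2) × 18.28 = 9.140 mol O2; 6.539 mol is available, so O2 is limiting.
n(CO2) = (2/1) × 6.539 = 13.08 mol
V(CO2) = nRT/P = 13.08 × 0.08206 × 297.25 / 1.88 = 169.7 L

170 L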